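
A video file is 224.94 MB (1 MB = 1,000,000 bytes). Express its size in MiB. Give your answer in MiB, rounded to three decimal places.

224.94 MB × 1,000,000 bytes/MB = 224,940,000 bytes
1 MiB = 2^20 bytes = 1,048,576 bytes
224,940,000 / 1,048,576 = 214.520 MiB

214.520 MiB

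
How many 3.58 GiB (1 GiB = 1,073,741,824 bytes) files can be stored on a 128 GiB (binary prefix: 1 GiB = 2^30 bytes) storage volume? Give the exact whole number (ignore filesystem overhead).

Capacity: 128 GiB = 137,438,953,472 bytes
Per item: 3.58 GiB = 3,843,995,729.92 bytes
⌊137,438,953,472 / 3,843,995,729.92⌋ = 35

35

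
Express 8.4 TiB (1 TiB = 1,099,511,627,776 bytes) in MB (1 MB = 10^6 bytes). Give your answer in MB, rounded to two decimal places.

8.4 TiB × 1,099,511,627,776 bytes/TiB = 9,235,897,673,318.4 bytes
1 MB = 10^6 bytes = 1,000,000 bytes
9,235,897,673,318.4 / 1,000,000 = 9,235,897.67 MB

9,235,897.67 MB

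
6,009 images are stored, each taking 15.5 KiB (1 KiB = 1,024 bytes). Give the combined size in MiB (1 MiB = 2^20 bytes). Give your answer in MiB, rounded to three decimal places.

Total = 6,009 × 15.5 KiB = 93139.5 KiB
= 93139.5 × 1,024 bytes = 95,374,848 bytes
1 MiB = 1,048,576 bytes
95,374,848 / 1,048,576 = 90.957 MiB

90.957 MiB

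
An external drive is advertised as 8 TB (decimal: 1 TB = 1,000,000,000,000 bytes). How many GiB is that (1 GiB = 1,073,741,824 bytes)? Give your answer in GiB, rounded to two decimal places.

7,450.58 GiB

8 TB = 8 × 10^12 bytes = 8,000,000,000,000 bytes
1 GiB = 2^30 bytes = 1,073,741,824 bytes
8,000,000,000,000 / 1,073,741,824 = 7,450.58 GiB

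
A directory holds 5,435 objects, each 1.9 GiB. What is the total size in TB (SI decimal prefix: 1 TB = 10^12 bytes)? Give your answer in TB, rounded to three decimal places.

Total = 5,435 × 1.9 GiB = 10326.5 GiB
= 10326.5 × 1,073,741,824 bytes = 11,087,994,945,536 bytes
1 TB = 1,000,000,000,000 bytes
11,087,994,945,536 / 1,000,000,000,000 = 11.088 TB

11.088 TB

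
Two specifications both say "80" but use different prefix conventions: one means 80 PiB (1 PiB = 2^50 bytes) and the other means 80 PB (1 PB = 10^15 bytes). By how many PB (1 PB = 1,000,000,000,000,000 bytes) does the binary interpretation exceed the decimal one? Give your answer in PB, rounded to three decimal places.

10.072 PB

80 PiB = 80 × 1,125,899,906,842,624 = 90,071,992,547,409,920 bytes
80 PB = 80 × 1,000,000,000,000,000 = 80,000,000,000,000,000 bytes
difference = 10,071,992,547,409,920 bytes
10,071,992,547,409,920 / 1,000,000,000,000,000 = 10.072 PB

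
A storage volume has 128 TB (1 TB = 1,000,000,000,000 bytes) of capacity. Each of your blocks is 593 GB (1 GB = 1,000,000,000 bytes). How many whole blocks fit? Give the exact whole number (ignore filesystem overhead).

Capacity: 128 TB = 128,000,000,000,000 bytes
Per item: 593 GB = 593,000,000,000 bytes
⌊128,000,000,000,000 / 593,000,000,000⌋ = 215

215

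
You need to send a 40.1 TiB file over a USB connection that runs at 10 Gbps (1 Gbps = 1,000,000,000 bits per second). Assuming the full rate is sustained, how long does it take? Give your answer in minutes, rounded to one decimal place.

40.1 TiB = 44,090,416,273,817.6 bytes = 352,723,330,190,540.8 bits
10 Gbps = 10,000,000,000 bits/s
time = 352,723,330,190,540.8 / 10,000,000,000 = 35,272.33 s
35,272.33 s / 60 = 587.9 minutes

587.9 minutes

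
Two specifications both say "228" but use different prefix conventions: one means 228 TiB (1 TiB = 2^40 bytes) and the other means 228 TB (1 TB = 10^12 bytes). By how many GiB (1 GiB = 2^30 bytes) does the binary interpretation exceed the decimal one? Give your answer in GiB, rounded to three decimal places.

21,130.453 GiB

228 TiB = 228 × 1,099,511,627,776 = 250,688,651,132,928 bytes
228 TB = 228 × 1,000,000,000,000 = 228,000,000,000,000 bytes
difference = 22,688,651,132,928 bytes
22,688,651,132,928 / 1,073,741,824 = 21,130.453 GiB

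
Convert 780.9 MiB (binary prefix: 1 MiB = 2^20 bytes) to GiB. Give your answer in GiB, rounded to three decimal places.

780.9 MiB × 1,048,576 bytes/MiB = 818,832,998.4 bytes
1 GiB = 2^30 bytes = 1,073,741,824 bytes
818,832,998.4 / 1,073,741,824 = 0.763 GiB

0.763 GiB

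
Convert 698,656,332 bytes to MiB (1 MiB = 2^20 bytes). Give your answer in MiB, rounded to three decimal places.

666.291 MiB

698,656,332 bytes given.
1 MiB = 2^20 bytes = 1,048,576 bytes
698,656,332 / 1,048,576 = 666.291 MiB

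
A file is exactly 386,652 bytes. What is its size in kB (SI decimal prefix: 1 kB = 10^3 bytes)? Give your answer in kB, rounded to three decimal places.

386,652 bytes given.
1 kB = 10^3 bytes = 1,000 bytes
386,652 / 1,000 = 386.652 kB

386.652 kB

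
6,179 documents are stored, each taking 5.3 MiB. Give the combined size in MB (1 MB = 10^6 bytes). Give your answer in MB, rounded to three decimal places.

Total = 6,179 × 5.3 MiB = 32748.7 MiB
= 32748.7 × 1,048,576 bytes = 34,339,500,851.2 bytes
1 MB = 1,000,000 bytes
34,339,500,851.2 / 1,000,000 = 34,339.501 MB

34,339.501 MB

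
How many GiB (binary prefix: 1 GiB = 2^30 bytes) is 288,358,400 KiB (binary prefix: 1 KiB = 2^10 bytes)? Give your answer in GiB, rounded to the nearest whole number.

288,358,400 KiB = 288,358,400 × 2^10 bytes = 295,279,001,600 bytes
1 GiB = 1,073,741,824 bytes
295,279,001,600 / 1,073,741,824 = 275 GiB

275 GiB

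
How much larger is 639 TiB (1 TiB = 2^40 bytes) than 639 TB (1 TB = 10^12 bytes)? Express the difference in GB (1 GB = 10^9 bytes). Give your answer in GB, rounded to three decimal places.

63,587.930 GB

639 TiB = 639 × 1,099,511,627,776 = 702,587,930,148,864 bytes
639 TB = 639 × 1,000,000,000,000 = 639,000,000,000,000 bytes
difference = 63,587,930,148,864 bytes
63,587,930,148,864 / 1,000,000,000 = 63,587.930 GB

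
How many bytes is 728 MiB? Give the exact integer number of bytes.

728 × 1,048,576 = 763,363,328 bytes  (1 MiB = 2^20 bytes)

763,363,328 bytes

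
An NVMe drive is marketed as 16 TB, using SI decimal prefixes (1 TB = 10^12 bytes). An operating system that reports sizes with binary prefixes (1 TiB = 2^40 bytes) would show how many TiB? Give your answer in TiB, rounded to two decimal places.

16 TB = 16 × 10^12 bytes = 16,000,000,000,000 bytes
1 TiB = 1,099,511,627,776 bytes
16,000,000,000,000 / 1,099,511,627,776 = 14.55 TiB

14.55 TiB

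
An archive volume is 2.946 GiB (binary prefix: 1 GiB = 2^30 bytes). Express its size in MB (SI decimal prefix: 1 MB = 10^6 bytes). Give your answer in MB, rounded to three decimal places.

3,163.243 MB

2.946 GiB = 2.946 × 2^30 bytes = 3,163,243,413.504 bytes
1 MB = 1,000,000 bytes
3,163,243,413.504 / 1,000,000 = 3,163.243 MB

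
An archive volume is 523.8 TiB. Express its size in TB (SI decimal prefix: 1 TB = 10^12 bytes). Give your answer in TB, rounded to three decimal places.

575.924 TB

523.8 TiB = 523.8 × 2^40 bytes = 575,924,190,629,068.8 bytes
1 TB = 10^12 bytes = 1,000,000,000,000 bytes
575,924,190,629,068.8 / 1,000,000,000,000 = 575.924 TB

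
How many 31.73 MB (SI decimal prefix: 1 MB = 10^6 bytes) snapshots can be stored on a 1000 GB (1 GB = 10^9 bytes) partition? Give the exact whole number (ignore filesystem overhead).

Capacity: 1000 GB = 1,000,000,000,000 bytes
Per item: 31.73 MB = 31,730,000 bytes
⌊1,000,000,000,000 / 31,730,000⌋ = 31,515

31,515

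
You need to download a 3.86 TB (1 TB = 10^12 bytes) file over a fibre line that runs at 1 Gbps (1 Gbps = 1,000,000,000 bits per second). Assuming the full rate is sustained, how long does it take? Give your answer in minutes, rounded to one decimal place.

3.86 TB = 3,860,000,000,000 bytes = 30,880,000,000,000 bits
1 Gbps = 1,000,000,000 bits/s
time = 30,880,000,000,000 / 1,000,000,000 = 30,880.00 s
30,880.00 s / 60 = 514.7 minutes

514.7 minutes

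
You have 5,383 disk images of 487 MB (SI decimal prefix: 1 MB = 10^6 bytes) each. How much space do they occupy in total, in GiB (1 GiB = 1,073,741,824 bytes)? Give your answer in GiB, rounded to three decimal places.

Total = 5,383 × 487 MB = 2,621,521 MB
= 2,621,521 × 1,000,000 bytes = 2,621,521,000,000 bytes
1 GiB = 1,073,741,824 bytes
2,621,521,000,000 / 1,073,741,824 = 2,441.482 GiB

2,441.482 GiB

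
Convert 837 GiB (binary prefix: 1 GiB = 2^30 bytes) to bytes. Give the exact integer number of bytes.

898,721,906,688 bytes

837 × 1,073,741,824 = 898,721,906,688 bytes  (1 GiB = 2^30 bytes)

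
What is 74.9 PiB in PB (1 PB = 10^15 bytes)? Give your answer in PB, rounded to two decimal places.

74.9 PiB = 74.9 × 2^50 bytes = 84,329,903,022,512,537.6 bytes
1 PB = 1,000,000,000,000,000 bytes
84,329,903,022,512,537.6 / 1,000,000,000,000,000 = 84.33 PB

84.33 PB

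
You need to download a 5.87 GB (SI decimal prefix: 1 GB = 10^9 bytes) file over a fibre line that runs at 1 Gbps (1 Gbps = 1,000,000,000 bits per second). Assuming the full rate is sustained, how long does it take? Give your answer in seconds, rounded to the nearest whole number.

5.87 GB = 5,870,000,000 bytes = 46,960,000,000 bits
1 Gbps = 1,000,000,000 bits/s
time = 46,960,000,000 / 1,000,000,000 = 47 s

47 seconds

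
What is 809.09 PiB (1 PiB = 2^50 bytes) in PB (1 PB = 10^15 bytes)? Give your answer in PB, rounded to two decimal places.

910.95 PB

809.09 PiB × 1,125,899,906,842,624 bytes/PiB = 910,954,355,627,298,652.16 bytes
1 PB = 10^15 bytes = 1,000,000,000,000,000 bytes
910,954,355,627,298,652.16 / 1,000,000,000,000,000 = 910.95 PB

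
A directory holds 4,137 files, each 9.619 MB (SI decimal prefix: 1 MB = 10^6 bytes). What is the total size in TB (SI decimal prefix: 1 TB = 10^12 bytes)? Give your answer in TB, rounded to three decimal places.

0.040 TB

Total = 4,137 × 9.619 MB = 39793.803 MB
= 39793.803 × 1,000,000 bytes = 39,793,803,000 bytes
1 TB = 1,000,000,000,000 bytes
39,793,803,000 / 1,000,000,000,000 = 0.040 TB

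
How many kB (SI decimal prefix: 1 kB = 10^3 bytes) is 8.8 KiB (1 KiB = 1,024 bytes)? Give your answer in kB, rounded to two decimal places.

8.8 KiB × 1,024 bytes/KiB = 9,011.2 bytes
1 kB = 1,000 bytes
9,011.2 / 1,000 = 9.01 kB

9.01 kB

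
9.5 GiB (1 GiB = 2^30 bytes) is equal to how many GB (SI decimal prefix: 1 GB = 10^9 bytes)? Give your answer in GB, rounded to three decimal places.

10.201 GB

9.5 GiB × 1,073,741,824 bytes/GiB = 10,200,547,328 bytes
1 GB = 10^9 bytes = 1,000,000,000 bytes
10,200,547,328 / 1,000,000,000 = 10.201 GB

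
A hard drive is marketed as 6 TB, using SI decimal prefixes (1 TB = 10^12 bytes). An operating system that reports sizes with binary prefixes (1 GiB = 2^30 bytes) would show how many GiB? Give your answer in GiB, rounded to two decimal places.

6 TB = 6 × 10^12 bytes = 6,000,000,000,000 bytes
1 GiB = 1,073,741,824 bytes
6,000,000,000,000 / 1,073,741,824 = 5,587.94 GiB

5,587.94 GiB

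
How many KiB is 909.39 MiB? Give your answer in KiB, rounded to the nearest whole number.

909.39 MiB = 909.39 × 2^20 bytes = 953,564,528.64 bytes
1 KiB = 2^10 bytes = 1,024 bytes
953,564,528.64 / 1,024 = 931,215 KiB

931,215 KiB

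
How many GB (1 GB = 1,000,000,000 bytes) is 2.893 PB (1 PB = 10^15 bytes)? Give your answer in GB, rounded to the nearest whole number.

2,893,000 GB

2.893 PB = 2.893 × 10^15 bytes = 2,893,000,000,000,000 bytes
1 GB = 1,000,000,000 bytes
2,893,000,000,000,000 / 1,000,000,000 = 2,893,000 GB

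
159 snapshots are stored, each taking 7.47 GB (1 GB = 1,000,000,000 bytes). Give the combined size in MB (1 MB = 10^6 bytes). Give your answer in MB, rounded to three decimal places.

1,187,730.000 MB

Total = 159 × 7.47 GB = 1187.73 GB
= 1187.73 × 1,000,000,000 bytes = 1,187,730,000,000 bytes
1 MB = 1,000,000 bytes
1,187,730,000,000 / 1,000,000 = 1,187,730.000 MB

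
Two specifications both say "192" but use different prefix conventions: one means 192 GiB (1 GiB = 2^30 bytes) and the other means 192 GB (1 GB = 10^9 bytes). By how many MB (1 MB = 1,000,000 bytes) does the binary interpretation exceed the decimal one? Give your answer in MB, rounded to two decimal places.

192 GiB = 192 × 1,073,741,824 = 206,158,430,208 bytes
192 GB = 192 × 1,000,000,000 = 192,000,000,000 bytes
difference = 14,158,430,208 bytes
14,158,430,208 / 1,000,000 = 14,158.43 MB

14,158.43 MB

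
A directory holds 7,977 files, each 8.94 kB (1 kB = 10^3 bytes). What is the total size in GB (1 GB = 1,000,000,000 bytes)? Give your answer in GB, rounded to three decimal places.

Total = 7,977 × 8.94 kB = 71314.38 kB
= 71314.38 × 1,000 bytes = 71,314,380 bytes
1 GB = 1,000,000,000 bytes
71,314,380 / 1,000,000,000 = 0.071 GB

0.071 GB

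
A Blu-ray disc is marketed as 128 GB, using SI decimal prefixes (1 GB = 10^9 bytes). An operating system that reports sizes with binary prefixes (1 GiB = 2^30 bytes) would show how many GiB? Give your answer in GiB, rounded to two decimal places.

119.21 GiB

128 GB × 1,000,000,000 bytes/GB = 128,000,000,000 bytes
1 GiB = 2^30 bytes = 1,073,741,824 bytes
128,000,000,000 / 1,073,741,824 = 119.21 GiB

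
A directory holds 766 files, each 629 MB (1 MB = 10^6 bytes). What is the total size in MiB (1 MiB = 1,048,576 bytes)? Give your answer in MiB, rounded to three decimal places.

459,493.637 MiB

Total = 766 × 629 MB = 481,814 MB
= 481,814 × 1,000,000 bytes = 481,814,000,000 bytes
1 MiB = 1,048,576 bytes
481,814,000,000 / 1,048,576 = 459,493.637 MiB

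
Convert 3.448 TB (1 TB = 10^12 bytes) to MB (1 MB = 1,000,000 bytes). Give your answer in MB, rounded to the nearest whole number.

3.448 TB = 3.448 × 10^12 bytes = 3,448,000,000,000 bytes
1 MB = 10^6 bytes = 1,000,000 bytes
3,448,000,000,000 / 1,000,000 = 3,448,000 MB

3,448,000 MB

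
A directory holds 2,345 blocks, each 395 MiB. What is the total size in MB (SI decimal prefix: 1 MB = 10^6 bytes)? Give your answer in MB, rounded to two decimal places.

Total = 2,345 × 395 MiB = 926,275 MiB
= 926,275 × 1,048,576 bytes = 971,269,734,400 bytes
1 MB = 1,000,000 bytes
971,269,734,400 / 1,000,000 = 971,269.73 MB

971,269.73 MB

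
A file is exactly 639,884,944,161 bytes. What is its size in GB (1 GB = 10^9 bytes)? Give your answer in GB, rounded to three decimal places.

639.885 GB

639,884,944,161 bytes given.
1 GB = 10^9 bytes = 1,000,000,000 bytes
639,884,944,161 / 1,000,000,000 = 639.885 GB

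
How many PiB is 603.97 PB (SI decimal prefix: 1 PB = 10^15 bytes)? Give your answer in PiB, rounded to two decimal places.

603.97 PB = 603.97 × 10^15 bytes = 603,970,000,000,000,000 bytes
1 PiB = 2^50 bytes = 1,125,899,906,842,624 bytes
603,970,000,000,000,000 / 1,125,899,906,842,624 = 536.43 PiB

536.43 PiB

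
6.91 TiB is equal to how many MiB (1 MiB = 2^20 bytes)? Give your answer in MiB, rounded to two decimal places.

6.91 TiB = 6.91 × 2^40 bytes = 7,597,625,347,932.16 bytes
1 MiB = 1,048,576 bytes
7,597,625,347,932.16 / 1,048,576 = 7,245,660.16 MiB

7,245,660.16 MiB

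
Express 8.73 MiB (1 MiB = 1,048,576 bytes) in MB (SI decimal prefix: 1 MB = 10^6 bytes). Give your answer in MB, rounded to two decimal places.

8.73 MiB × 1,048,576 bytes/MiB = 9,154,068.48 bytes
1 MB = 1,000,000 bytes
9,154,068.48 / 1,000,000 = 9.15 MB

9.15 MB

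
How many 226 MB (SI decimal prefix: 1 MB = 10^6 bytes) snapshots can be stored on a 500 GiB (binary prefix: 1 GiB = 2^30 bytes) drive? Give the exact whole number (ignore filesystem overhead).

2,375

Capacity: 500 GiB = 536,870,912,000 bytes
Per item: 226 MB = 226,000,000 bytes
⌊536,870,912,000 / 226,000,000⌋ = 2,375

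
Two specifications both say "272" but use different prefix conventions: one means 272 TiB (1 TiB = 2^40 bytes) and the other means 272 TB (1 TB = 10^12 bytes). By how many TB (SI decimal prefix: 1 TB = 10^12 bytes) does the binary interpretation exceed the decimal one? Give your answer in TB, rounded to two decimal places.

272 TiB = 272 × 1,099,511,627,776 = 299,067,162,755,072 bytes
272 TB = 272 × 1,000,000,000,000 = 272,000,000,000,000 bytes
difference = 27,067,162,755,072 bytes
27,067,162,755,072 / 1,000,000,000,000 = 27.07 TB

27.07 TB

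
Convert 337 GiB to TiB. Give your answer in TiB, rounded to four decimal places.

337 GiB = 337 × 2^30 bytes = 361,850,994,688 bytes
1 TiB = 1,099,511,627,776 bytes
361,850,994,688 / 1,099,511,627,776 = 0.3291 TiB

0.3291 TiB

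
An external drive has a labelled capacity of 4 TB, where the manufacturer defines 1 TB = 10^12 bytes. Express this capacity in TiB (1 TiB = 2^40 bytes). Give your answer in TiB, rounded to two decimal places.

4 TB = 4 × 10^12 bytes = 4,000,000,000,000 bytes
1 TiB = 2^40 bytes = 1,099,511,627,776 bytes
4,000,000,000,000 / 1,099,511,627,776 = 3.64 TiB

3.64 TiB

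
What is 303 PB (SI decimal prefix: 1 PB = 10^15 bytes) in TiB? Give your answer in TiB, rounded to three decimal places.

303 PB × 1,000,000,000,000,000 bytes/PB = 303,000,000,000,000,000 bytes
1 TiB = 1,099,511,627,776 bytes
303,000,000,000,000,000 / 1,099,511,627,776 = 275,576.895 TiB

275,576.895 TiB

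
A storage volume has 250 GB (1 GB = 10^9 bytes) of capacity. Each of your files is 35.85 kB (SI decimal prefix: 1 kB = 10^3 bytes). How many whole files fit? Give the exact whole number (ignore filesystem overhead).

6,973,500

Capacity: 250 GB = 250,000,000,000 bytes
Per item: 35.85 kB = 35,850 bytes
⌊250,000,000,000 / 35,850⌋ = 6,973,500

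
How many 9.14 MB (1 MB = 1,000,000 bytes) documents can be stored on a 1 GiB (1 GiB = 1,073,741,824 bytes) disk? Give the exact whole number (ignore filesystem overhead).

117

Capacity: 1 GiB = 1,073,741,824 bytes
Per item: 9.14 MB = 9,140,000 bytes
⌊1,073,741,824 / 9,140,000⌋ = 117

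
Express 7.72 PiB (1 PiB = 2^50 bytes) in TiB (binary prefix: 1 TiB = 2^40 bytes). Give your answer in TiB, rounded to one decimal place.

7.72 PiB = 7.72 × 2^50 bytes = 8,691,947,280,825,057.28 bytes
1 TiB = 2^40 bytes = 1,099,511,627,776 bytes
8,691,947,280,825,057.28 / 1,099,511,627,776 = 7,905.3 TiB

7,905.3 TiB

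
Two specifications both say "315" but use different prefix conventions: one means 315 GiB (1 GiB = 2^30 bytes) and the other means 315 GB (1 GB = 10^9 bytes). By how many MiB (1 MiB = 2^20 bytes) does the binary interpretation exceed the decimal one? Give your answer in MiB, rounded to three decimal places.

315 GiB = 315 × 1,073,741,824 = 338,228,674,560 bytes
315 GB = 315 × 1,000,000,000 = 315,000,000,000 bytes
difference = 23,228,674,560 bytes
23,228,674,560 / 1,048,576 = 22,152.590 MiB

22,152.590 MiB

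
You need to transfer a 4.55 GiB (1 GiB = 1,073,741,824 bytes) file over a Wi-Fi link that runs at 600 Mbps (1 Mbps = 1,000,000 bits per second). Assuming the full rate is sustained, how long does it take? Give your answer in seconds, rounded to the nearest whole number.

65 seconds

4.55 GiB = 4,885,525,299.2 bytes = 39,084,202,393.6 bits
600 Mbps = 600,000,000 bits/s
time = 39,084,202,393.6 / 600,000,000 = 65 s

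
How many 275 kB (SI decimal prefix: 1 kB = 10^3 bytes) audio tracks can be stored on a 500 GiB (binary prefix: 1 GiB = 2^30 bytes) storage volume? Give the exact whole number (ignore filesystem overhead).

1,952,257

Capacity: 500 GiB = 536,870,912,000 bytes
Per item: 275 kB = 275,000 bytes
⌊536,870,912,000 / 275,000⌋ = 1,952,257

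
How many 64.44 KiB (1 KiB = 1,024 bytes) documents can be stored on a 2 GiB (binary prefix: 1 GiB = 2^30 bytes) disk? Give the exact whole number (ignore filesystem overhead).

32,544

Capacity: 2 GiB = 2,147,483,648 bytes
Per item: 64.44 KiB = 65,986.56 bytes
⌊2,147,483,648 / 65,986.56⌋ = 32,544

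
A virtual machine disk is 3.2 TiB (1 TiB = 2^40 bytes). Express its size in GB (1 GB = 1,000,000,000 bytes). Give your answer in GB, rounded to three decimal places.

3,518.437 GB

3.2 TiB × 1,099,511,627,776 bytes/TiB = 3,518,437,208,883.2 bytes
1 GB = 10^9 bytes = 1,000,000,000 bytes
3,518,437,208,883.2 / 1,000,000,000 = 3,518.437 GB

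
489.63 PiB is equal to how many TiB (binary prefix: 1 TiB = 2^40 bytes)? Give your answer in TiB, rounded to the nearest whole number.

501,381 TiB

489.63 PiB × 1,125,899,906,842,624 bytes/PiB = 551,274,371,387,353,989.12 bytes
1 TiB = 1,099,511,627,776 bytes
551,274,371,387,353,989.12 / 1,099,511,627,776 = 501,381 TiB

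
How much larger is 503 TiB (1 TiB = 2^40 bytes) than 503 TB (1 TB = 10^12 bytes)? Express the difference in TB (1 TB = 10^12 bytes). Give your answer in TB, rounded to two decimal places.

503 TiB = 503 × 1,099,511,627,776 = 553,054,348,771,328 bytes
503 TB = 503 × 1,000,000,000,000 = 503,000,000,000,000 bytes
difference = 50,054,348,771,328 bytes
50,054,348,771,328 / 1,000,000,000,000 = 50.05 TB

50.05 TB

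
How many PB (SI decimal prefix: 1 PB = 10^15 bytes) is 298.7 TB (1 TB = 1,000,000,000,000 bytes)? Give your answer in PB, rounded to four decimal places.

0.2987 PB

298.7 TB = 298.7 × 10^12 bytes = 298,700,000,000,000 bytes
1 PB = 10^15 bytes = 1,000,000,000,000,000 bytes
298,700,000,000,000 / 1,000,000,000,000,000 = 0.2987 PB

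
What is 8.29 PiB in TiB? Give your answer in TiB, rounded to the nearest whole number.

8,489 TiB

8.29 PiB = 8.29 × 2^50 bytes = 9,333,710,227,725,352.96 bytes
1 TiB = 2^40 bytes = 1,099,511,627,776 bytes
9,333,710,227,725,352.96 / 1,099,511,627,776 = 8,489 TiB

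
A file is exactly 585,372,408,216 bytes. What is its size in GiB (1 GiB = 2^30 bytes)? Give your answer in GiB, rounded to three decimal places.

545.171 GiB

585,372,408,216 bytes given.
1 GiB = 2^30 bytes = 1,073,741,824 bytes
585,372,408,216 / 1,073,741,824 = 545.171 GiB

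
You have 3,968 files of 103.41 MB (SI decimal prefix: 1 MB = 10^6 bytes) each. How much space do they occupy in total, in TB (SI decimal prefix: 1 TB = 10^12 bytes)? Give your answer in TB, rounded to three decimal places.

0.410 TB

Total = 3,968 × 103.41 MB = 410330.88 MB
= 410330.88 × 1,000,000 bytes = 410,330,880,000 bytes
1 TB = 1,000,000,000,000 bytes
410,330,880,000 / 1,000,000,000,000 = 0.410 TB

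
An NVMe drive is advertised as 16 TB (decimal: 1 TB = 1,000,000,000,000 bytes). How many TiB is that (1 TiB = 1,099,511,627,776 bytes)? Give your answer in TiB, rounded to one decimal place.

16 TB = 16 × 10^12 bytes = 16,000,000,000,000 bytes
1 TiB = 2^40 bytes = 1,099,511,627,776 bytes
16,000,000,000,000 / 1,099,511,627,776 = 14.6 TiB

14.6 TiB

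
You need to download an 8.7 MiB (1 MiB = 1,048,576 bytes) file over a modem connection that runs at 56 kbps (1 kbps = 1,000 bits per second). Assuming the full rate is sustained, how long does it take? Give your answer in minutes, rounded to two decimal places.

8.7 MiB = 9,122,611.2 bytes = 72,980,889.6 bits
56 kbps = 56,000 bits/s
time = 72,980,889.6 / 56,000 = 1,303.230 s
1,303.230 s / 60 = 21.72 minutes

21.72 minutes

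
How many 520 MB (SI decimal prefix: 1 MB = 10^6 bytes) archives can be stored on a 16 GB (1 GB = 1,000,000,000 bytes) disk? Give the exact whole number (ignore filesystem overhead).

30

Capacity: 16 GB = 16,000,000,000 bytes
Per item: 520 MB = 520,000,000 bytes
⌊16,000,000,000 / 520,000,000⌋ = 30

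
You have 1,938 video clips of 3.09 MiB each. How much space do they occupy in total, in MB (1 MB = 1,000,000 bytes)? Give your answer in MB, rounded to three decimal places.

6,279.313 MB

Total = 1,938 × 3.09 MiB = 5988.42 MiB
= 5988.42 × 1,048,576 bytes = 6,279,313,489.92 bytes
1 MB = 1,000,000 bytes
6,279,313,489.92 / 1,000,000 = 6,279.313 MB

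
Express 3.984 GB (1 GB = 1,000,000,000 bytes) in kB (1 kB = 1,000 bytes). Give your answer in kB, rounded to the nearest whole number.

3.984 GB = 3.984 × 10^9 bytes = 3,984,000,000 bytes
1 kB = 10^3 bytes = 1,000 bytes
3,984,000,000 / 1,000 = 3,984,000 kB

3,984,000 kB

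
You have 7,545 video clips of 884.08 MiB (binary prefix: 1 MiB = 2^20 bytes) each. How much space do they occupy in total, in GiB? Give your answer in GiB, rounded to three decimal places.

6,514.046 GiB

Total = 7,545 × 884.08 MiB = 6670383.6 MiB
= 6670383.6 × 1,048,576 bytes = 6,994,404,153,753.6 bytes
1 GiB = 1,073,741,824 bytes
6,994,404,153,753.6 / 1,073,741,824 = 6,514.046 GiB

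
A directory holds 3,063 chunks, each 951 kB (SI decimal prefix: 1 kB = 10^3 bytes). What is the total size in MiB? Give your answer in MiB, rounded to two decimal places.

Total = 3,063 × 951 kB = 2,912,913 kB
= 2,912,913 × 1,000 bytes = 2,912,913,000 bytes
1 MiB = 1,048,576 bytes
2,912,913,000 / 1,048,576 = 2,777.97 MiB

2,777.97 MiB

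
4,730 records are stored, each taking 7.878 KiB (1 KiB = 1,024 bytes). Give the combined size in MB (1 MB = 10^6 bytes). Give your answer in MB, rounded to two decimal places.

38.16 MB

Total = 4,730 × 7.878 KiB = 37262.94 KiB
= 37262.94 × 1,024 bytes = 38,157,250.56 bytes
1 MB = 1,000,000 bytes
38,157,250.56 / 1,000,000 = 38.16 MB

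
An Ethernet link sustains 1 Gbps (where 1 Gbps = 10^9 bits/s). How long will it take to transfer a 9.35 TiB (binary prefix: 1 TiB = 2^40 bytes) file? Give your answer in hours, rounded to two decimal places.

9.35 TiB = 10,280,433,719,705.6 bytes = 82,243,469,757,644.8 bits
1 Gbps = 1,000,000,000 bits/s
time = 82,243,469,757,644.8 / 1,000,000,000 = 82,243.4698 s
82,243.4698 s / 3600 = 22.85 hours

22.85 hours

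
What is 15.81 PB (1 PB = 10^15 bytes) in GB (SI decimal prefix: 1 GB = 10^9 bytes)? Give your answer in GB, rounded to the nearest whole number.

15.81 PB × 1,000,000,000,000,000 bytes/PB = 15,810,000,000,000,000 bytes
1 GB = 1,000,000,000 bytes
15,810,000,000,000,000 / 1,000,000,000 = 15,810,000 GB

15,810,000 GB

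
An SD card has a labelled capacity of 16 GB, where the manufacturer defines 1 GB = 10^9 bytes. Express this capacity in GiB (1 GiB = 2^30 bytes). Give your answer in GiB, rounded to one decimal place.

16 GB × 1,000,000,000 bytes/GB = 16,000,000,000 bytes
1 GiB = 1,073,741,824 bytes
16,000,000,000 / 1,073,741,824 = 14.9 GiB

14.9 GiB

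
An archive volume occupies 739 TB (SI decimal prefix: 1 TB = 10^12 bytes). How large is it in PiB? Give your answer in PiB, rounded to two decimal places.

739 TB × 1,000,000,000,000 bytes/TB = 739,000,000,000,000 bytes
1 PiB = 2^50 bytes = 1,125,899,906,842,624 bytes
739,000,000,000,000 / 1,125,899,906,842,624 = 0.66 PiB

0.66 PiB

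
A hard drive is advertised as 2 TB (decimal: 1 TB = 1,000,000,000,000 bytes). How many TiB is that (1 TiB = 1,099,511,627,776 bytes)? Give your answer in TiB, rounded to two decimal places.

2 TB = 2 × 10^12 bytes = 2,000,000,000,000 bytes
1 TiB = 2^40 bytes = 1,099,511,627,776 bytes
2,000,000,000,000 / 1,099,511,627,776 = 1.82 TiB

1.82 TiB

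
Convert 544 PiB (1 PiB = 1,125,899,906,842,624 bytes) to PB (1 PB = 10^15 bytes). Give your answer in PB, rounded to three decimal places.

612.490 PB

544 PiB × 1,125,899,906,842,624 bytes/PiB = 612,489,549,322,387,456 bytes
1 PB = 10^15 bytes = 1,000,000,000,000,000 bytes
612,489,549,322,387,456 / 1,000,000,000,000,000 = 612.490 PB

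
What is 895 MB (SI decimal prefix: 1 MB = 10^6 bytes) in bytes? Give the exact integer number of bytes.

895,000,000 bytes

895 × 1,000,000 = 895,000,000 bytes  (1 MB = 10^6 bytes)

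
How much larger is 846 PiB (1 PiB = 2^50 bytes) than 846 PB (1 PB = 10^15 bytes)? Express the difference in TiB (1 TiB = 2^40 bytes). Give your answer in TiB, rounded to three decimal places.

96,871.482 TiB

846 PiB = 846 × 1,125,899,906,842,624 = 952,511,321,188,859,904 bytes
846 PB = 846 × 1,000,000,000,000,000 = 846,000,000,000,000,000 bytes
difference = 106,511,321,188,859,904 bytes
106,511,321,188,859,904 / 1,099,511,627,776 = 96,871.482 TiB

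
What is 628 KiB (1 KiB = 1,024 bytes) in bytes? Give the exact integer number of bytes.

628 × 1,024 = 643,072 bytes

643,072 bytes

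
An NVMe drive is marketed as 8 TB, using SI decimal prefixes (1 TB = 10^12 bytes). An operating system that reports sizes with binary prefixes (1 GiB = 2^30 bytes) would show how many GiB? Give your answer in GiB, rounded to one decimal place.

7,450.6 GiB

8 TB × 1,000,000,000,000 bytes/TB = 8,000,000,000,000 bytes
1 GiB = 1,073,741,824 bytes
8,000,000,000,000 / 1,073,741,824 = 7,450.6 GiB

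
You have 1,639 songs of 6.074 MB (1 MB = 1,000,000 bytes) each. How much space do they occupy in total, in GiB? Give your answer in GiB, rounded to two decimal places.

9.27 GiB

Total = 1,639 × 6.074 MB = 9955.286 MB
= 9955.286 × 1,000,000 bytes = 9,955,286,000 bytes
1 GiB = 1,073,741,824 bytes
9,955,286,000 / 1,073,741,824 = 9.27 GiB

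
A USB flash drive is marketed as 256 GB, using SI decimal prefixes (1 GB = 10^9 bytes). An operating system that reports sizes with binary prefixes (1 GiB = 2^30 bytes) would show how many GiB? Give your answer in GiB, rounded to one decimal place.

238.4 GiB

256 GB × 1,000,000,000 bytes/GB = 256,000,000,000 bytes
1 GiB = 1,073,741,824 bytes
256,000,000,000 / 1,073,741,824 = 238.4 GiB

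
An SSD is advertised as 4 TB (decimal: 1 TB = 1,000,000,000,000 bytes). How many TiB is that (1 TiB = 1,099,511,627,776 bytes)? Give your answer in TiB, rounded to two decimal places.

3.64 TiB

4 TB = 4 × 10^12 bytes = 4,000,000,000,000 bytes
1 TiB = 2^40 bytes = 1,099,511,627,776 bytes
4,000,000,000,000 / 1,099,511,627,776 = 3.64 TiB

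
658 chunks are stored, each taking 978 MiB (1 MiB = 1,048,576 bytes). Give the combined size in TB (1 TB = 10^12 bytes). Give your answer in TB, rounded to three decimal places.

Total = 658 × 978 MiB = 643,524 MiB
= 643,524 × 1,048,576 bytes = 674,783,821,824 bytes
1 TB = 1,000,000,000,000 bytes
674,783,821,824 / 1,000,000,000,000 = 0.675 TB

0.675 TB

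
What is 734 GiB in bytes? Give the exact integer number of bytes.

788,126,498,816 bytes

734 × 1,073,741,824 = 788,126,498,816 bytes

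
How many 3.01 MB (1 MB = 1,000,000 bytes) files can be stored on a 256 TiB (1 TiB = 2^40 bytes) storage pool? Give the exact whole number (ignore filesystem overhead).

Capacity: 256 TiB = 281,474,976,710,656 bytes
Per item: 3.01 MB = 3,010,000 bytes
⌊281,474,976,710,656 / 3,010,000⌋ = 93,513,281

93,513,281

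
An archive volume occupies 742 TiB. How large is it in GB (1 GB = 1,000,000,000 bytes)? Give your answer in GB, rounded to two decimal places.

815,837.63 GB

742 TiB × 1,099,511,627,776 bytes/TiB = 815,837,627,809,792 bytes
1 GB = 10^9 bytes = 1,000,000,000 bytes
815,837,627,809,792 / 1,000,000,000 = 815,837.63 GB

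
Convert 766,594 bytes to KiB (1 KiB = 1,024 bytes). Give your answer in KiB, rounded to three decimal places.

748.627 KiB

766,594 bytes given.
1 KiB = 2^10 bytes = 1,024 bytes
766,594 / 1,024 = 748.627 KiB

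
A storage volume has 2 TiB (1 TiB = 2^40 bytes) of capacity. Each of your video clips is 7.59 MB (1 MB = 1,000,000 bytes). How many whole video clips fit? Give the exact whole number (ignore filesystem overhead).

289,726

Capacity: 2 TiB = 2,199,023,255,552 bytes
Per item: 7.59 MB = 7,590,000 bytes
⌊2,199,023,255,552 / 7,590,000⌋ = 289,726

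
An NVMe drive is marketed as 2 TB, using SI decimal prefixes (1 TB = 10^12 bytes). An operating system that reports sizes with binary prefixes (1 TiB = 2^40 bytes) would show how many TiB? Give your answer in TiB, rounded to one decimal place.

2 TB × 1,000,000,000,000 bytes/TB = 2,000,000,000,000 bytes
1 TiB = 2^40 bytes = 1,099,511,627,776 bytes
2,000,000,000,000 / 1,099,511,627,776 = 1.8 TiB

1.8 TiB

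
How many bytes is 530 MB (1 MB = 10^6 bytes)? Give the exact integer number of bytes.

530 × 1,000,000 = 530,000,000 bytes

530,000,000 bytes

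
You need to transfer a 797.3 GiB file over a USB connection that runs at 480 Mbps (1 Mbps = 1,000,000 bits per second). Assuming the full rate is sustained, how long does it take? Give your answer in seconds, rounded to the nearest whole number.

797.3 GiB = 856,094,356,275.2 bytes = 6,848,754,850,201.6 bits
480 Mbps = 480,000,000 bits/s
time = 6,848,754,850,201.6 / 480,000,000 = 14,268 s

14,268 seconds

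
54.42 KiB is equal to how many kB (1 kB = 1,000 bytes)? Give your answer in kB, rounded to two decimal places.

55.73 kB

54.42 KiB = 54.42 × 2^10 bytes = 55,726.08 bytes
1 kB = 1,000 bytes
55,726.08 / 1,000 = 55.73 kB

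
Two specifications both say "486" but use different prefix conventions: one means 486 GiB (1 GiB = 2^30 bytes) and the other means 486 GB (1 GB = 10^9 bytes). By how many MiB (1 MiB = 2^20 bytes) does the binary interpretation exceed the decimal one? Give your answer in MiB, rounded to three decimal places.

486 GiB = 486 × 1,073,741,824 = 521,838,526,464 bytes
486 GB = 486 × 1,000,000,000 = 486,000,000,000 bytes
difference = 35,838,526,464 bytes
35,838,526,464 / 1,048,576 = 34,178.282 MiB

34,178.282 MiB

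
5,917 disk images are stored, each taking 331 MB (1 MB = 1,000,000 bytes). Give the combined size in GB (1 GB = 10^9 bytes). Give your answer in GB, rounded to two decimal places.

Total = 5,917 × 331 MB = 1,958,527 MB
= 1,958,527 × 1,000,000 bytes = 1,958,527,000,000 bytes
1 GB = 1,000,000,000 bytes
1,958,527,000,000 / 1,000,000,000 = 1,958.53 GB

1,958.53 GB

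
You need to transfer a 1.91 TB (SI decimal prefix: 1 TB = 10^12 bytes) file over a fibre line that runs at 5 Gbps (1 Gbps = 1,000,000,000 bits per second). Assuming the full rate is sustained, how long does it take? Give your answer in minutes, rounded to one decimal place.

1.91 TB = 1,910,000,000,000 bytes = 15,280,000,000,000 bits
5 Gbps = 5,000,000,000 bits/s
time = 15,280,000,000,000 / 5,000,000,000 = 3,056.00 s
3,056.00 s / 60 = 50.9 minutes

50.9 minutes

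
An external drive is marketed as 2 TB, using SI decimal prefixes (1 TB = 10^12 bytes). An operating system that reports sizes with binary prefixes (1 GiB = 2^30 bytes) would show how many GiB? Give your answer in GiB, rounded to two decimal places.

1,862.65 GiB

2 TB × 1,000,000,000,000 bytes/TB = 2,000,000,000,000 bytes
1 GiB = 1,073,741,824 bytes
2,000,000,000,000 / 1,073,741,824 = 1,862.65 GiB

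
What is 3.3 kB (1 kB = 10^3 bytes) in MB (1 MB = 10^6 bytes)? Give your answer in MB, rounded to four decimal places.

3.3 kB = 3.3 × 10^3 bytes = 3,300 bytes
1 MB = 10^6 bytes = 1,000,000 bytes
3,300 / 1,000,000 = 0.0033 MB

0.0033 MB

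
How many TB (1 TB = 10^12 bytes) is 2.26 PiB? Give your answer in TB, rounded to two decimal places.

2.26 PiB × 1,125,899,906,842,624 bytes/PiB = 2,544,533,789,464,330.24 bytes
1 TB = 10^12 bytes = 1,000,000,000,000 bytes
2,544,533,789,464,330.24 / 1,000,000,000,000 = 2,544.53 TB

2,544.53 TB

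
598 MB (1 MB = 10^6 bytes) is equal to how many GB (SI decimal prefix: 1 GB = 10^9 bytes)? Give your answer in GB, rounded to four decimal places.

598 MB × 1,000,000 bytes/MB = 598,000,000 bytes
1 GB = 1,000,000,000 bytes
598,000,000 / 1,000,000,000 = 0.5980 GB

0.5980 GB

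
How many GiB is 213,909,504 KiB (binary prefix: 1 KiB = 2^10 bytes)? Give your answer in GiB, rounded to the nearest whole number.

213,909,504 KiB × 1,024 bytes/KiB = 219,043,332,096 bytes
1 GiB = 2^30 bytes = 1,073,741,824 bytes
219,043,332,096 / 1,073,741,824 = 204 GiB

204 GiB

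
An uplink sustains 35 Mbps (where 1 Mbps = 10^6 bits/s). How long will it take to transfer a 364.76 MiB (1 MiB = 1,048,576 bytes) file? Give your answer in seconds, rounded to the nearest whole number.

364.76 MiB = 382,478,581.76 bytes = 3,059,828,654.08 bits
35 Mbps = 35,000,000 bits/s
time = 3,059,828,654.08 / 35,000,000 = 87 s

87 seconds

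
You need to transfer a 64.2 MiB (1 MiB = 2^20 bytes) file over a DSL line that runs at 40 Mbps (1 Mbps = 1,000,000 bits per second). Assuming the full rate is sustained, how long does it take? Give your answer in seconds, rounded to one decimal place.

64.2 MiB = 67,318,579.2 bytes = 538,548,633.6 bits
40 Mbps = 40,000,000 bits/s
time = 538,548,633.6 / 40,000,000 = 13.5 s

13.5 seconds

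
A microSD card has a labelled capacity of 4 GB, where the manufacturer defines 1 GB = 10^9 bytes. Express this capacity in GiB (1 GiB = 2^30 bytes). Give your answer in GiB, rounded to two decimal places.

4 GB × 1,000,000,000 bytes/GB = 4,000,000,000 bytes
1 GiB = 2^30 bytes = 1,073,741,824 bytes
4,000,000,000 / 1,073,741,824 = 3.73 GiB

3.73 GiB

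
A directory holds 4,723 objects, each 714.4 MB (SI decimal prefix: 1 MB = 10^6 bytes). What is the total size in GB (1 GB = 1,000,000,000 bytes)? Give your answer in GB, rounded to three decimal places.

3,374.111 GB

Total = 4,723 × 714.4 MB = 3374111.2 MB
= 3374111.2 × 1,000,000 bytes = 3,374,111,200,000 bytes
1 GB = 1,000,000,000 bytes
3,374,111,200,000 / 1,000,000,000 = 3,374.111 GB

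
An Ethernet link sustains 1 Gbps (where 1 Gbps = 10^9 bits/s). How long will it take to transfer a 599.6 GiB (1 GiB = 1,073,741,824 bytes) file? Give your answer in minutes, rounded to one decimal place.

599.6 GiB = 643,815,597,670.4 bytes = 5,150,524,781,363.2 bits
1 Gbps = 1,000,000,000 bits/s
time = 5,150,524,781,363.2 / 1,000,000,000 = 5,150.52 s
5,150.52 s / 60 = 85.8 minutes

85.8 minutes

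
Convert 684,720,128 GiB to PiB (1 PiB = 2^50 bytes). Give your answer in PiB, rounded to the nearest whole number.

684,720,128 GiB × 1,073,741,824 bytes/GiB = 735,212,639,168,233,472 bytes
1 PiB = 2^50 bytes = 1,125,899,906,842,624 bytes
735,212,639,168,233,472 / 1,125,899,906,842,624 = 653 PiB

653 PiB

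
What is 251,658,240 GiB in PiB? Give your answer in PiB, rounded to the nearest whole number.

251,658,240 GiB = 251,658,240 × 2^30 bytes = 270,215,977,642,229,760 bytes
1 PiB = 1,125,899,906,842,624 bytes
270,215,977,642,229,760 / 1,125,899,906,842,624 = 240 PiB

240 PiB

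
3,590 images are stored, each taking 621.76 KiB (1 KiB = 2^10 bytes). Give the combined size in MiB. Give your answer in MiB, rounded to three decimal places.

2,179.803 MiB

Total = 3,590 × 621.76 KiB = 2232118.4 KiB
= 2232118.4 × 1,024 bytes = 2,285,689,241.6 bytes
1 MiB = 1,048,576 bytes
2,285,689,241.6 / 1,048,576 = 2,179.803 MiB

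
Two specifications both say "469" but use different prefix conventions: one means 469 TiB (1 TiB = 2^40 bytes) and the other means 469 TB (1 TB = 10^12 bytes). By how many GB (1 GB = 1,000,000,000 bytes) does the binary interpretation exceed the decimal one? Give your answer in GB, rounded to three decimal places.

469 TiB = 469 × 1,099,511,627,776 = 515,670,953,426,944 bytes
469 TB = 469 × 1,000,000,000,000 = 469,000,000,000,000 bytes
difference = 46,670,953,426,944 bytes
46,670,953,426,944 / 1,000,000,000 = 46,670.953 GB

46,670.953 GB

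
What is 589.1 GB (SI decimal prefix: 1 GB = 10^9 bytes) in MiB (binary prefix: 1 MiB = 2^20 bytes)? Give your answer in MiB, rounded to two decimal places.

561,809.54 MiB

589.1 GB = 589.1 × 10^9 bytes = 589,100,000,000 bytes
1 MiB = 2^20 bytes = 1,048,576 bytes
589,100,000,000 / 1,048,576 = 561,809.54 MiB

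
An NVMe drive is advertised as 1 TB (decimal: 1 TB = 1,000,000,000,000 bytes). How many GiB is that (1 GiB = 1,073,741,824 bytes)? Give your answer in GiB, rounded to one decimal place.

1 TB = 1 × 10^12 bytes = 1,000,000,000,000 bytes
1 GiB = 2^30 bytes = 1,073,741,824 bytes
1,000,000,000,000 / 1,073,741,824 = 931.3 GiB

931.3 GiB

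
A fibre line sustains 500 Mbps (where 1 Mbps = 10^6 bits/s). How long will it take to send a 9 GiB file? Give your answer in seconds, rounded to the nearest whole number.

155 seconds

9 GiB = 9,663,676,416 bytes = 77,309,411,328 bits
500 Mbps = 500,000,000 bits/s
time = 77,309,411,328 / 500,000,000 = 155 s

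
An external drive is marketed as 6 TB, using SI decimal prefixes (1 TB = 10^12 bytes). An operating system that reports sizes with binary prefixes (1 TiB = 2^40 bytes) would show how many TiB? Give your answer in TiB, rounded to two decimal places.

5.46 TiB

6 TB = 6 × 10^12 bytes = 6,000,000,000,000 bytes
1 TiB = 2^40 bytes = 1,099,511,627,776 bytes
6,000,000,000,000 / 1,099,511,627,776 = 5.46 TiB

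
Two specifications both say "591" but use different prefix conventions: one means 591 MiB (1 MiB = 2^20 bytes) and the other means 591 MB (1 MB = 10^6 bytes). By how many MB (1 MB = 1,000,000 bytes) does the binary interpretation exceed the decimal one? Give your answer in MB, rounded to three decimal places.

591 MiB = 591 × 1,048,576 = 619,708,416 bytes
591 MB = 591 × 1,000,000 = 591,000,000 bytes
difference = 28,708,416 bytes
28,708,416 / 1,000,000 = 28.708 MB

28.708 MB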